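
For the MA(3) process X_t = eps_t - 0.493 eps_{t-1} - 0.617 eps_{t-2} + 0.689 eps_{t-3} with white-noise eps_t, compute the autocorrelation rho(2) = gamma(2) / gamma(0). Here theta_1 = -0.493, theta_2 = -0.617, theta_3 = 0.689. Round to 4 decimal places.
\rho(2) = -0.4559

For an MA(q) process with theta_0 = 1, the autocovariance is
  gamma(k) = sigma^2 * sum_{i=0..q-k} theta_i * theta_{i+k},
and rho(k) = gamma(k) / gamma(0). Sigma^2 cancels.
  numerator   = (1)*(-0.617) + (-0.493)*(0.689) = -0.956677.
  denominator = (1)^2 + (-0.493)^2 + (-0.617)^2 + (0.689)^2 = 2.098459.
  rho(2) = -0.956677 / 2.098459 = -0.4559.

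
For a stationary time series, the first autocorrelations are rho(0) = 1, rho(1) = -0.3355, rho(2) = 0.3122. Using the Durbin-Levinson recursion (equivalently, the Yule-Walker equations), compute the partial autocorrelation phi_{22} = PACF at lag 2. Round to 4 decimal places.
\phi_{22} = 0.2250

The PACF at lag k is phi_{kk}, the last component of the solution
to the Yule-Walker system G_k phi = r_k where
  (G_k)_{ij} = rho(|i - j|), (r_k)_i = rho(i), i,j = 1..k.
Equivalently, Durbin-Levinson gives phi_{kk} iteratively:
  phi_{11} = rho(1)
  phi_{kk} = [rho(k) - sum_{j=1..k-1} phi_{k-1,j} rho(k-j)]
            / [1 - sum_{j=1..k-1} phi_{k-1,j} rho(j)],
  phi_{k,j} = phi_{k-1,j} - phi_{kk} phi_{k-1,k-j},  j = 1..k-1.
Step k = 1:
  phi_11 = rho(1) = -0.3355.
Step k = 2:
  phi_22 = [rho(2) - phi_11 rho(1)] / [1 - phi_11 rho(1)] = [0.3122 - (-0.3355)(-0.3355)] / [1 - (-0.3355)(-0.3355)]
         = 0.19963975 / 0.88743975 = 0.225.
Therefore phi_{22} = 0.2250.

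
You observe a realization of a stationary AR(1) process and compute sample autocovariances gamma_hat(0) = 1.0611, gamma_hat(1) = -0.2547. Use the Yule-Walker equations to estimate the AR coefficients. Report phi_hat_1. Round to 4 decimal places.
\hat\phi_{1} = -0.2400

The Yule-Walker equations for an AR(p) process read, in matrix form,
  Gamma_p phi = r_p,   with   (Gamma_p)_{ij} = gamma(|i - j|),
                       (r_p)_i = gamma(i),   i,j = 1..p.
Substitute the sample gammas (Toeplitz matrix and right-hand side of size 1):
  Gamma_p = [[1.0611]]
  r_p     = [-0.2547]
With p = 1 this is the single equation gamma(0) phi_1 = gamma(1):
  phi_hat_1 = gamma(1) / gamma(0) = -0.2547 / 1.0611 = -0.2400.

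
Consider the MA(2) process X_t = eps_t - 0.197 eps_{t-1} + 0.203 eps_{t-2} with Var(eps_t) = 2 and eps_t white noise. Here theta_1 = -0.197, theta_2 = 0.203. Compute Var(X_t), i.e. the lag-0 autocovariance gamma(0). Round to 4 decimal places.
\gamma(0) = 2.1600

For an MA(q) process X_t = eps_t + sum_i theta_i eps_{t-i} with
Var(eps_t) = sigma^2, the variance is
  gamma(0) = sigma^2 * (1 + sum_i theta_i^2).
  sum_i theta_i^2 = (-0.197)^2 + (0.203)^2 = 0.038809 + 0.041209 = 0.080018.
  gamma(0) = 2 * (1 + 0.080018) = 2 * 1.080018 = 2.160036, which rounds to 2.1600.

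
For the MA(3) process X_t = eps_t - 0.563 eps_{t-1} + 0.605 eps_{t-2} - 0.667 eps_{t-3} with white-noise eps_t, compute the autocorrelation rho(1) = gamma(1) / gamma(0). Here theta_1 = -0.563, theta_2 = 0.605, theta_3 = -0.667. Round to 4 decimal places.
\rho(1) = -0.6143

For an MA(q) process with theta_0 = 1, the autocovariance is
  gamma(k) = sigma^2 * sum_{i=0..q-k} theta_i * theta_{i+k},
and rho(k) = gamma(k) / gamma(0). Sigma^2 cancels.
  numerator   = (1)*(-0.563) + (-0.563)*(0.605) + (0.605)*(-0.667) = -1.30715.
  denominator = (1)^2 + (-0.563)^2 + (0.605)^2 + (-0.667)^2 = 2.127883.
  rho(1) = -1.30715 / 2.127883 = -0.6143.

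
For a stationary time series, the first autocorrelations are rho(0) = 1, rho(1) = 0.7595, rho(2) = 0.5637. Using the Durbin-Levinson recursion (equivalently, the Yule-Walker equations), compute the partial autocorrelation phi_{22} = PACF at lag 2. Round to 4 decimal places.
\phi_{22} = -0.0311

The PACF at lag k is phi_{kk}, the last component of the solution
to the Yule-Walker system G_k phi = r_k where
  (G_k)_{ij} = rho(|i - j|), (r_k)_i = rho(i), i,j = 1..k.
Equivalently, Durbin-Levinson gives phi_{kk} iteratively:
  phi_{11} = rho(1)
  phi_{kk} = [rho(k) - sum_{j=1..k-1} phi_{k-1,j} rho(k-j)]
            / [1 - sum_{j=1..k-1} phi_{k-1,j} rho(j)],
  phi_{k,j} = phi_{k-1,j} - phi_{kk} phi_{k-1,k-j},  j = 1..k-1.
Step k = 1:
  phi_11 = rho(1) = 0.7595.
Step k = 2:
  phi_22 = [rho(2) - phi_11 rho(1)] / [1 - phi_11 rho(1)] = [0.5637 - (0.7595)(0.7595)] / [1 - (0.7595)(0.7595)]
         = -0.01314025 / 0.42315975 = -0.0311.
Therefore phi_{22} = -0.0311.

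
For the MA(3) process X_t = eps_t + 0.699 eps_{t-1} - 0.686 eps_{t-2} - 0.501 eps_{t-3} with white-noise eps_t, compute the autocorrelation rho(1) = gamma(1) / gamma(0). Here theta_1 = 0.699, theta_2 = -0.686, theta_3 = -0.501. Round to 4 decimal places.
\rho(1) = 0.2548

For an MA(q) process with theta_0 = 1, the autocovariance is
  gamma(k) = sigma^2 * sum_{i=0..q-k} theta_i * theta_{i+k},
and rho(k) = gamma(k) / gamma(0). Sigma^2 cancels.
  numerator   = (1)*(0.699) + (0.699)*(-0.686) + (-0.686)*(-0.501) = 0.563172.
  denominator = (1)^2 + (0.699)^2 + (-0.686)^2 + (-0.501)^2 = 2.210198.
  rho(1) = 0.563172 / 2.210198 = 0.2548.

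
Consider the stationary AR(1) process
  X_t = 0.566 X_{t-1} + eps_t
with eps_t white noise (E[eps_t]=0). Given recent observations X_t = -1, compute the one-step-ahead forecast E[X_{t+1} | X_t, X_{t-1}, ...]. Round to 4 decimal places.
E[X_{t+1} \mid \mathcal F_t] = -0.5660

For an AR(p) model X_t = c + sum_i phi_i X_{t-i} + eps_t, the
one-step-ahead conditional mean is
  E[X_{t+1} | X_t, ...] = c + sum_i phi_i X_{t+1-i}.
Substitute known values:
  E[X_{t+1} | ...] = (0.566) * (-1)
                   = -0.5660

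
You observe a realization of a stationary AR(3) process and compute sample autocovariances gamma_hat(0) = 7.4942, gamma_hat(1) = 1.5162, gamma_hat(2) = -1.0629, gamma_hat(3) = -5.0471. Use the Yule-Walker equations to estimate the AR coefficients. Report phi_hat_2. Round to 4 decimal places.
\hat\phi_{2} = -0.0340

The Yule-Walker equations for an AR(p) process read, in matrix form,
  Gamma_p phi = r_p,   with   (Gamma_p)_{ij} = gamma(|i - j|),
                       (r_p)_i = gamma(i),   i,j = 1..p.
Substitute the sample gammas (Toeplitz matrix and right-hand side of size 3):
  Gamma_p = [[7.4942, 1.5162, -1.0629], [1.5162, 7.4942, 1.5162], [-1.0629, 1.5162, 7.4942]]
  r_p     = [1.5162, -1.0629, -5.0471]
Written out (R1..R3):
  (R1) 7.4942 phi_1 + 1.5162 phi_2 - 1.0629 phi_3 = 1.5162
  (R2) 1.5162 phi_1 + 7.4942 phi_2 + 1.5162 phi_3 = -1.0629
  (R3) -1.0629 phi_1 + 1.5162 phi_2 + 7.4942 phi_3 = -5.0471
Gaussian elimination:
  R2 <- R2 - (1.5162/7.4942) R1 = R2 - (0.202316) R1:  7.187448 phi_2 + 1.731242 phi_3 = -1.369652
  R3 <- R3 - (-1.0629/7.4942) R1 = R3 - (-0.14183) R1:  1.731242 phi_2 + 7.343449 phi_3 = -4.832058
  R3 <- R3 - (1.731242/7.187448) R2 = R3 - (0.24087) R2:  6.926445 phi_3 = -4.502149
Back-substitution:
  phi_hat_3 = -4.502149 / 6.926445 = -0.649994
  phi_hat_2 = (-1.369652 - (1.731242)(-0.649994)) / 7.187448 = -0.033997
  phi_hat_1 = (1.5162 - (1.5162)(-0.033997) - (-1.0629)(-0.649994)) / 7.4942 = 0.117006
So phi_hat = [0.1170, -0.0340, -0.6500].
Therefore phi_hat_2 = -0.0340.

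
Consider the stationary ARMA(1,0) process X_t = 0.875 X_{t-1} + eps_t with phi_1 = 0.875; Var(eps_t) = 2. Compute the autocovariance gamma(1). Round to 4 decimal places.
\gamma(1) = 7.4667

Multiply the model equation by X_{t-k} and take expectations. With theta_0 = psi_0 = 1 and psi_j the MA(infinity) weights, this gives
  gamma(k) - sum_i phi_i gamma(k-i) = c_k,
  c_k = sigma^2 * sum_{j=k..q} theta_j psi_{j-k}   (c_k = 0 for k > q),
using gamma(-m) = gamma(m).
Pure AR (q = 0): c_0 = sigma^2 = 2, c_k = 0 for k >= 1.
Equations for k = 0 and k = 1 (AR order 1):
  gamma(0) = phi_1 gamma(1) + c_0
  gamma(1) = phi_1 gamma(0) + c_1
Substituting the second into the first: gamma(0) (1 - phi_1^2) = c_0 + phi_1 c_1, so
  gamma(0) = c_0 / (1 - phi_1^2) = 2 / (1 - (0.875)^2) = 2 / 0.234375 = 8.533333.
  gamma(1) = phi_1 gamma(0) = (0.875)(8.533333) = 7.466667.
Therefore gamma(1) = 7.4667 (to 4 decimal places).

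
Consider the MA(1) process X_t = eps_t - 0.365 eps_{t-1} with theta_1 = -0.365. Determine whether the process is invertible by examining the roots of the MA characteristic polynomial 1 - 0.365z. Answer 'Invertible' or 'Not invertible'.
\text{Invertible}

The MA(q) characteristic polynomial is P(z) = 1 - 0.365z.
Invertibility requires all roots to lie outside the unit circle, i.e. |z| > 1 for every root.
This is linear in z: 1 + (-0.365) z = 0  =>  z = -1/(-0.365) = 2.739726,  |z| = 2.739726.
Moduli of all roots: 2.7397.
All moduli strictly greater than 1? Yes.
Verdict: Invertible.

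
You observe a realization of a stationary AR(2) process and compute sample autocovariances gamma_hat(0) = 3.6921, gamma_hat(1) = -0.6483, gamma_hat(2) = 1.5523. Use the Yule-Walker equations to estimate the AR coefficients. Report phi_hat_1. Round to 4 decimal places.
\hat\phi_{1} = -0.1050

The Yule-Walker equations for an AR(p) process read, in matrix form,
  Gamma_p phi = r_p,   with   (Gamma_p)_{ij} = gamma(|i - j|),
                       (r_p)_i = gamma(i),   i,j = 1..p.
Substitute the sample gammas (Toeplitz matrix and right-hand side of size 2):
  Gamma_p = [[3.6921, -0.6483], [-0.6483, 3.6921]]
  r_p     = [-0.6483, 1.5523]
Written out:
  3.6921 phi_1 - 0.6483 phi_2 = -0.6483
  -0.6483 phi_1 + 3.6921 phi_2 = 1.5523
Solve by Cramer's rule:
  det = gamma(0)^2 - gamma(1)^2 = (3.6921)^2 - (-0.6483)^2 = 13.63160241 - 0.42029289 = 13.21130952
  phi_hat_1 = [gamma(1) gamma(0) - gamma(1) gamma(2)] / det = [(-0.6483)(3.6921) - (-0.6483)(1.5523)] / 13.21130952 = -1.38723234 / 13.21130952 = -0.105
  phi_hat_2 = [gamma(0) gamma(2) - gamma(1)^2] / det = [(3.6921)(1.5523) - (-0.6483)^2] / 13.21130952 = 5.31095394 / 13.21130952 = 0.402
So phi_hat = [-0.1050, 0.4020].
Therefore phi_hat_1 = -0.1050.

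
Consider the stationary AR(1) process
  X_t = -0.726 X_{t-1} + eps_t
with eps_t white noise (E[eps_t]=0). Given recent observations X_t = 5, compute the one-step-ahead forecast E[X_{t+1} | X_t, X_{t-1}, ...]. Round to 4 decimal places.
E[X_{t+1} \mid \mathcal F_t] = -3.6300

For an AR(p) model X_t = c + sum_i phi_i X_{t-i} + eps_t, the
one-step-ahead conditional mean is
  E[X_{t+1} | X_t, ...] = c + sum_i phi_i X_{t+1-i}.
Substitute known values:
  E[X_{t+1} | ...] = (-0.726) * (5)
                   = -3.6300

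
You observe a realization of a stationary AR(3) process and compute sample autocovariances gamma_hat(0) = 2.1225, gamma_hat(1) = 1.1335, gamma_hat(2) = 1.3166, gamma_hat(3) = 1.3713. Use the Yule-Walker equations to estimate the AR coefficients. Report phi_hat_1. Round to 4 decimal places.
\hat\phi_{1} = 0.0990

The Yule-Walker equations for an AR(p) process read, in matrix form,
  Gamma_p phi = r_p,   with   (Gamma_p)_{ij} = gamma(|i - j|),
                       (r_p)_i = gamma(i),   i,j = 1..p.
Substitute the sample gammas (Toeplitz matrix and right-hand side of size 3):
  Gamma_p = [[2.1225, 1.1335, 1.3166], [1.1335, 2.1225, 1.1335], [1.3166, 1.1335, 2.1225]]
  r_p     = [1.1335, 1.3166, 1.3713]
Written out (R1..R3):
  (R1) 2.1225 phi_1 + 1.1335 phi_2 + 1.3166 phi_3 = 1.1335
  (R2) 1.1335 phi_1 + 2.1225 phi_2 + 1.1335 phi_3 = 1.3166
  (R3) 1.3166 phi_1 + 1.1335 phi_2 + 2.1225 phi_3 = 1.3713
Gaussian elimination:
  R2 <- R2 - (1.1335/2.1225) R1 = R2 - (0.53404) R1:  1.517166 phi_2 + 0.430383 phi_3 = 0.711266
  R3 <- R3 - (1.3166/2.1225) R1 = R3 - (0.620306) R1:  0.430383 phi_2 + 1.305805 phi_3 = 0.668183
  R3 <- R3 - (0.430383/1.517166) R2 = R3 - (0.283676) R2:  1.183716 phi_3 = 0.466414
Back-substitution:
  phi_hat_3 = 0.466414 / 1.183716 = 0.394026
  phi_hat_2 = (0.711266 - (0.430383)(0.394026)) / 1.517166 = 0.357037
  phi_hat_1 = (1.1335 - (1.1335)(0.357037) - (1.3166)(0.394026)) / 2.1225 = 0.098952
So phi_hat = [0.0990, 0.3570, 0.3940].
Therefore phi_hat_1 = 0.0990.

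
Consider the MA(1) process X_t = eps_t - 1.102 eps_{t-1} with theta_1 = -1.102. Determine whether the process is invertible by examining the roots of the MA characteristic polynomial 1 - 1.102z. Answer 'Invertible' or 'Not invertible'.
\text{Not invertible}

The MA(q) characteristic polynomial is P(z) = 1 - 1.102z.
Invertibility requires all roots to lie outside the unit circle, i.e. |z| > 1 for every root.
This is linear in z: 1 + (-1.102) z = 0  =>  z = -1/(-1.102) = 0.907441,  |z| = 0.907441.
Moduli of all roots: 0.9074.
All moduli strictly greater than 1? No.
Verdict: Not invertible.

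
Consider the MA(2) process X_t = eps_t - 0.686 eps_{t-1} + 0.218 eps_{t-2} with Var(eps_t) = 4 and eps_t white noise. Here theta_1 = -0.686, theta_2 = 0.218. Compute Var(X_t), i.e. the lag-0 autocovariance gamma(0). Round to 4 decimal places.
\gamma(0) = 6.0725

For an MA(q) process X_t = eps_t + sum_i theta_i eps_{t-i} with
Var(eps_t) = sigma^2, the variance is
  gamma(0) = sigma^2 * (1 + sum_i theta_i^2).
  sum_i theta_i^2 = (-0.686)^2 + (0.218)^2 = 0.470596 + 0.047524 = 0.51812.
  gamma(0) = 4 * (1 + 0.51812) = 4 * 1.51812 = 6.07248, which rounds to 6.0725.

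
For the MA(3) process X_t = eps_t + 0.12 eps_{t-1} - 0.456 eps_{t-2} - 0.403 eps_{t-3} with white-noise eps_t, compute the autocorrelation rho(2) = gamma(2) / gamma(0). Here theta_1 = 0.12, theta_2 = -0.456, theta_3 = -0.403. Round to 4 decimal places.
\rho(2) = -0.3642

For an MA(q) process with theta_0 = 1, the autocovariance is
  gamma(k) = sigma^2 * sum_{i=0..q-k} theta_i * theta_{i+k},
and rho(k) = gamma(k) / gamma(0). Sigma^2 cancels.
  numerator   = (1)*(-0.456) + (0.12)*(-0.403) = -0.50436.
  denominator = (1)^2 + (0.12)^2 + (-0.456)^2 + (-0.403)^2 = 1.384745.
  rho(2) = -0.50436 / 1.384745 = -0.3642.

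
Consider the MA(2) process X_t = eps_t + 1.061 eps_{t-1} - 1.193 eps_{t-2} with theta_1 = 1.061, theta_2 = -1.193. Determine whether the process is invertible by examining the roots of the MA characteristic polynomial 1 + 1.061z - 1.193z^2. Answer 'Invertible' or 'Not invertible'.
\text{Not invertible}

The MA(q) characteristic polynomial is P(z) = 1 + 1.061z - 1.193z^2.
Invertibility requires all roots to lie outside the unit circle, i.e. |z| > 1 for every root.
Set 1 + (1.061) z + (-1.193) z^2 = 0, i.e. a z^2 + b z + c = 0 with a = -1.193, b = 1.061, c = 1.
Discriminant D = b^2 - 4ac = (1.061)^2 - 4*(-1.193)*1 = 1.125721 - (-4.772) = 5.897721.
D >= 0, so the roots are real: z = (-b +/- sqrt(D)) / (2a) = (-1.061 +/- 2.428522) / (-2.386).
  z_1 = (-1.061 + 2.428522) / (-2.386) = -0.5731,   |z_1| = 0.5731.
  z_2 = (-1.061 - 2.428522) / (-2.386) = 1.4625,   |z_2| = 1.4625.
Moduli of all roots: 0.5731, 1.4625.
All moduli strictly greater than 1? No.
Verdict: Not invertible.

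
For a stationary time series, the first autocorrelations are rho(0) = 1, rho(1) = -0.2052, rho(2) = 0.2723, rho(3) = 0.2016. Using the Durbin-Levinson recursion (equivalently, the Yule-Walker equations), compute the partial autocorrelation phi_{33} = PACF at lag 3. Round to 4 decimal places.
\phi_{33} = 0.3250

The PACF at lag k is phi_{kk}, the last component of the solution
to the Yule-Walker system G_k phi = r_k where
  (G_k)_{ij} = rho(|i - j|), (r_k)_i = rho(i), i,j = 1..k.
Equivalently, Durbin-Levinson gives phi_{kk} iteratively:
  phi_{11} = rho(1)
  phi_{kk} = [rho(k) - sum_{j=1..k-1} phi_{k-1,j} rho(k-j)]
            / [1 - sum_{j=1..k-1} phi_{k-1,j} rho(j)],
  phi_{k,j} = phi_{k-1,j} - phi_{kk} phi_{k-1,k-j},  j = 1..k-1.
Step k = 1:
  phi_11 = rho(1) = -0.2052.
Step k = 2:
  phi_22 = [rho(2) - phi_11 rho(1)] / [1 - phi_11 rho(1)] = [0.2723 - (-0.2052)(-0.2052)] / [1 - (-0.2052)(-0.2052)]
         = 0.23019296 / 0.95789296 = 0.240312.
  Update: phi_21 = phi_11 - phi_22 phi_11 = -0.2052 - (0.240312)(-0.2052) = -0.155888.
Step k = 3:
  phi_33 = [rho(3) - phi_21 rho(2) - phi_22 rho(1)] / [1 - phi_21 rho(1) - phi_22 rho(2)]
    numerator   = 0.2016 - (-0.155888)(0.2723) - (0.240312)(-0.2052) = 0.29336029
    denominator = 1 - (-0.155888)(-0.2052) - (0.240312)(0.2723) = 0.90257488
  phi_33 = 0.29336029 / 0.90257488 = 0.325.
Therefore phi_{33} = 0.3250.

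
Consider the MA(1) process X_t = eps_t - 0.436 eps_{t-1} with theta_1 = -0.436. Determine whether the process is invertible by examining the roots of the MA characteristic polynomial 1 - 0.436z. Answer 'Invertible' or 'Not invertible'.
\text{Invertible}

The MA(q) characteristic polynomial is P(z) = 1 - 0.436z.
Invertibility requires all roots to lie outside the unit circle, i.e. |z| > 1 for every root.
This is linear in z: 1 + (-0.436) z = 0  =>  z = -1/(-0.436) = 2.293578,  |z| = 2.293578.
Moduli of all roots: 2.2936.
All moduli strictly greater than 1? Yes.
Verdict: Invertible.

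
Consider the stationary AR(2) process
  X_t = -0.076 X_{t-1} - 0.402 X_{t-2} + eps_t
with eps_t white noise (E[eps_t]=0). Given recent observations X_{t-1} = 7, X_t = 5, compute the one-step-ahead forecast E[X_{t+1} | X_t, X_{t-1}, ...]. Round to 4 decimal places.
E[X_{t+1} \mid \mathcal F_t] = -3.1940

For an AR(p) model X_t = c + sum_i phi_i X_{t-i} + eps_t, the
one-step-ahead conditional mean is
  E[X_{t+1} | X_t, ...] = c + sum_i phi_i X_{t+1-i}.
Substitute known values:
  E[X_{t+1} | ...] = (-0.076) * (5) + (-0.402) * (7)
                   = -3.1940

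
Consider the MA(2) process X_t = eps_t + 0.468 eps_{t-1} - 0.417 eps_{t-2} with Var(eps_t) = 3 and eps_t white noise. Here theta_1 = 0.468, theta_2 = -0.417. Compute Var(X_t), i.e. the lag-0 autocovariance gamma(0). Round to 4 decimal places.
\gamma(0) = 4.1787

For an MA(q) process X_t = eps_t + sum_i theta_i eps_{t-i} with
Var(eps_t) = sigma^2, the variance is
  gamma(0) = sigma^2 * (1 + sum_i theta_i^2).
  sum_i theta_i^2 = (0.468)^2 + (-0.417)^2 = 0.219024 + 0.173889 = 0.392913.
  gamma(0) = 3 * (1 + 0.392913) = 3 * 1.392913 = 4.178739, which rounds to 4.1787.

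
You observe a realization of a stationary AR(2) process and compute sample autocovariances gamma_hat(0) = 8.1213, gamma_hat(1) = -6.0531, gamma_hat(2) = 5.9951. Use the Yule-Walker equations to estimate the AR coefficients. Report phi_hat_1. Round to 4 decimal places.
\hat\phi_{1} = -0.4390

The Yule-Walker equations for an AR(p) process read, in matrix form,
  Gamma_p phi = r_p,   with   (Gamma_p)_{ij} = gamma(|i - j|),
                       (r_p)_i = gamma(i),   i,j = 1..p.
Substitute the sample gammas (Toeplitz matrix and right-hand side of size 2):
  Gamma_p = [[8.1213, -6.0531], [-6.0531, 8.1213]]
  r_p     = [-6.0531, 5.9951]
Written out:
  8.1213 phi_1 - 6.0531 phi_2 = -6.0531
  -6.0531 phi_1 + 8.1213 phi_2 = 5.9951
Solve by Cramer's rule:
  det = gamma(0)^2 - gamma(1)^2 = (8.1213)^2 - (-6.0531)^2 = 65.95551369 - 36.64001961 = 29.31549408
  phi_hat_1 = [gamma(1) gamma(0) - gamma(1) gamma(2)] / det = [(-6.0531)(8.1213) - (-6.0531)(5.9951)] / 29.31549408 = -12.87010122 / 29.31549408 = -0.439
  phi_hat_2 = [gamma(0) gamma(2) - gamma(1)^2] / det = [(8.1213)(5.9951) - (-6.0531)^2] / 29.31549408 = 12.04798602 / 29.31549408 = 0.411
So phi_hat = [-0.4390, 0.4110].
Therefore phi_hat_1 = -0.4390.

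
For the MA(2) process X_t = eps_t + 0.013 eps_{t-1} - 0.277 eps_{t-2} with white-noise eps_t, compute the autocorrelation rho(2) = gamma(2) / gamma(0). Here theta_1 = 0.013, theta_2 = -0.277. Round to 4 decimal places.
\rho(2) = -0.2572

For an MA(q) process with theta_0 = 1, the autocovariance is
  gamma(k) = sigma^2 * sum_{i=0..q-k} theta_i * theta_{i+k},
and rho(k) = gamma(k) / gamma(0). Sigma^2 cancels.
  numerator   = (1)*(-0.277) = -0.277.
  denominator = (1)^2 + (0.013)^2 + (-0.277)^2 = 1.076898.
  rho(2) = -0.277 / 1.076898 = -0.2572.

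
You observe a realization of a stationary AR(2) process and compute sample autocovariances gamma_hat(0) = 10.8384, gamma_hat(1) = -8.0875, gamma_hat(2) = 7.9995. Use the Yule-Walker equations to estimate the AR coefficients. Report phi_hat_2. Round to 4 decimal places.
\hat\phi_{2} = 0.4090

The Yule-Walker equations for an AR(p) process read, in matrix form,
  Gamma_p phi = r_p,   with   (Gamma_p)_{ij} = gamma(|i - j|),
                       (r_p)_i = gamma(i),   i,j = 1..p.
Substitute the sample gammas (Toeplitz matrix and right-hand side of size 2):
  Gamma_p = [[10.8384, -8.0875], [-8.0875, 10.8384]]
  r_p     = [-8.0875, 7.9995]
Written out:
  10.8384 phi_1 - 8.0875 phi_2 = -8.0875
  -8.0875 phi_1 + 10.8384 phi_2 = 7.9995
Solve by Cramer's rule:
  det = gamma(0)^2 - gamma(1)^2 = (10.8384)^2 - (-8.0875)^2 = 117.47091456 - 65.40765625 = 52.06325831
  phi_hat_1 = [gamma(1) gamma(0) - gamma(1) gamma(2)] / det = [(-8.0875)(10.8384) - (-8.0875)(7.9995)] / 52.06325831 = -22.95960375 / 52.06325831 = -0.441
  phi_hat_2 = [gamma(0) gamma(2) - gamma(1)^2] / det = [(10.8384)(7.9995) - (-8.0875)^2] / 52.06325831 = 21.29412455 / 52.06325831 = 0.409
So phi_hat = [-0.4410, 0.4090].
Therefore phi_hat_2 = 0.4090.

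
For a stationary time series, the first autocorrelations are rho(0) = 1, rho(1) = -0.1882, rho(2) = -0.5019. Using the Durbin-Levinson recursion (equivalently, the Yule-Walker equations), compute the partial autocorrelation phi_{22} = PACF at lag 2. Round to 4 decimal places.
\phi_{22} = -0.5570

The PACF at lag k is phi_{kk}, the last component of the solution
to the Yule-Walker system G_k phi = r_k where
  (G_k)_{ij} = rho(|i - j|), (r_k)_i = rho(i), i,j = 1..k.
Equivalently, Durbin-Levinson gives phi_{kk} iteratively:
  phi_{11} = rho(1)
  phi_{kk} = [rho(k) - sum_{j=1..k-1} phi_{k-1,j} rho(k-j)]
            / [1 - sum_{j=1..k-1} phi_{k-1,j} rho(j)],
  phi_{k,j} = phi_{k-1,j} - phi_{kk} phi_{k-1,k-j},  j = 1..k-1.
Step k = 1:
  phi_11 = rho(1) = -0.1882.
Step k = 2:
  phi_22 = [rho(2) - phi_11 rho(1)] / [1 - phi_11 rho(1)] = [-0.5019 - (-0.1882)(-0.1882)] / [1 - (-0.1882)(-0.1882)]
         = -0.53731924 / 0.96458076 = -0.557.
Therefore phi_{22} = -0.5570.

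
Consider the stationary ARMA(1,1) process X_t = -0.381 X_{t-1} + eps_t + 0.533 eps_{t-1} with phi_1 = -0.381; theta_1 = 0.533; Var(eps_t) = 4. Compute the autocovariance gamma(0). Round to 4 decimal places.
\gamma(0) = 4.1081

Multiply the model equation by X_{t-k} and take expectations. With theta_0 = psi_0 = 1 and psi_j the MA(infinity) weights, this gives
  gamma(k) - sum_i phi_i gamma(k-i) = c_k,
  c_k = sigma^2 * sum_{j=k..q} theta_j psi_{j-k}   (c_k = 0 for k > q),
using gamma(-m) = gamma(m).
psi-weights needed (psi_j = theta_j + sum_i phi_i psi_{j-i}):
  psi_1 = theta_1 + phi_1 = 0.533 + (-0.381) = 0.152
Right-hand sides:
  c_0 = sigma^2 (1 + theta_1 psi_1) = 4 * (1 + (0.533)(0.152)) = 4 * 1.081016 = 4.324064
  c_1 = sigma^2 theta_1 = 4 * (0.533) = 2.132
  c_2 = 0
Equations for k = 0 and k = 1 (AR order 1):
  gamma(0) = phi_1 gamma(1) + c_0
  gamma(1) = phi_1 gamma(0) + c_1
Substituting the second into the first: gamma(0) (1 - phi_1^2) = c_0 + phi_1 c_1, so
  gamma(0) = (c_0 + phi_1 c_1) / (1 - phi_1^2) = (4.324064 + (-0.381)(2.132)) / (1 - (-0.381)^2) = 3.511772 / 0.854839 = 4.108109.
Therefore gamma(0) = 4.1081 (to 4 decimal places).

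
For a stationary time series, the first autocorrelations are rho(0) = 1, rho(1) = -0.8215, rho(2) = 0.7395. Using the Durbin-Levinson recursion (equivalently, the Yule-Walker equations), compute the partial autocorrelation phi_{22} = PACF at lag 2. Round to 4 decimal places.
\phi_{22} = 0.1988

The PACF at lag k is phi_{kk}, the last component of the solution
to the Yule-Walker system G_k phi = r_k where
  (G_k)_{ij} = rho(|i - j|), (r_k)_i = rho(i), i,j = 1..k.
Equivalently, Durbin-Levinson gives phi_{kk} iteratively:
  phi_{11} = rho(1)
  phi_{kk} = [rho(k) - sum_{j=1..k-1} phi_{k-1,j} rho(k-j)]
            / [1 - sum_{j=1..k-1} phi_{k-1,j} rho(j)],
  phi_{k,j} = phi_{k-1,j} - phi_{kk} phi_{k-1,k-j},  j = 1..k-1.
Step k = 1:
  phi_11 = rho(1) = -0.8215.
Step k = 2:
  phi_22 = [rho(2) - phi_11 rho(1)] / [1 - phi_11 rho(1)] = [0.7395 - (-0.8215)(-0.8215)] / [1 - (-0.8215)(-0.8215)]
         = 0.06463775 / 0.32513775 = 0.1988.
Therefore phi_{22} = 0.1988.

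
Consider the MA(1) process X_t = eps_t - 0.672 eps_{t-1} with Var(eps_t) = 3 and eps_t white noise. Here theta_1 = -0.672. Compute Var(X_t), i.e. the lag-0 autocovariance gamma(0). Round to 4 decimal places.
\gamma(0) = 4.3548

For an MA(q) process X_t = eps_t + sum_i theta_i eps_{t-i} with
Var(eps_t) = sigma^2, the variance is
  gamma(0) = sigma^2 * (1 + sum_i theta_i^2).
  sum_i theta_i^2 = (-0.672)^2 = 0.451584.
  gamma(0) = 3 * (1 + 0.451584) = 3 * 1.451584 = 4.354752, which rounds to 4.3548.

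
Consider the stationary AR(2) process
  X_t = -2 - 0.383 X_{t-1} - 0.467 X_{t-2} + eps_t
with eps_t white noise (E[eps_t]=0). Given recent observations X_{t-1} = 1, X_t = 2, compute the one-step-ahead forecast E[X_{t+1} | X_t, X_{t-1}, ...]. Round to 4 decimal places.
E[X_{t+1} \mid \mathcal F_t] = -3.2330

For an AR(p) model X_t = c + sum_i phi_i X_{t-i} + eps_t, the
one-step-ahead conditional mean is
  E[X_{t+1} | X_t, ...] = c + sum_i phi_i X_{t+1-i}.
Substitute known values:
  E[X_{t+1} | ...] = -2 + (-0.383) * (2) + (-0.467) * (1)
                   = -3.2330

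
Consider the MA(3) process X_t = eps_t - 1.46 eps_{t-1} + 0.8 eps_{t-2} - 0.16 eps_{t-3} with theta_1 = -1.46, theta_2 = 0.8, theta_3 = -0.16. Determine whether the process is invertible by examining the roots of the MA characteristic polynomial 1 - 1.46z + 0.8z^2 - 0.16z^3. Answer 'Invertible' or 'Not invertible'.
\text{Invertible}

The MA(q) characteristic polynomial is P(z) = 1 - 1.46z + 0.8z^2 - 0.16z^3.
Invertibility requires all roots to lie outside the unit circle, i.e. |z| > 1 for every root.
Degree 3: look for a simple real root z0 first, then factor out (1 - z/z0) and solve the remaining quadratic.
Testing z0 = 2: P(2) = 1 + (-1.46)(2) + (0.8)(2)^2 + (-0.16)(2)^3
  = 1 + (-2.92) + (3.2) + (-1.28) = 0.  So z_0 = 2 is a root, |z_0| = 2.
Divide out the factor (1 - 0.5 z) = (1 - z/z0) (since 1/z0 = 0.5):
  P(z) = (1 - 0.5 z)(1 + (-0.96) z + (0.32) z^2)
  [check: z-coef -0.96 - (0.5) = -1.46; z^2-coef 0.32 - (0.5)(-0.96) = 0.8; z^3-coef -(0.5)(0.32) = -0.16.]
Remaining roots from the quadratic factor 1 + (-0.96) z + (0.32) z^2:
  Set 1 + (-0.96) z + (0.32) z^2 = 0, i.e. a z^2 + b z + c = 0 with a = 0.32, b = -0.96, c = 1.
  Discriminant D = b^2 - 4ac = (-0.96)^2 - 4*(0.32)*1 = 0.9216 - (1.28) = -0.3584.
  D < 0, so the roots are the complex-conjugate pair z = (-b +/- i sqrt(-D)) / (2a) = 1.5 +/- 0.9354i.
  For a conjugate pair |z|^2 = z * conj(z) = (product of roots) = c/a = 1/(0.32) = 3.125, so |z| = sqrt(3.125) = 1.7678 for both roots.
Moduli of all roots: 2.0000, 1.7678, 1.7678.
All moduli strictly greater than 1? Yes.
Verdict: Invertible.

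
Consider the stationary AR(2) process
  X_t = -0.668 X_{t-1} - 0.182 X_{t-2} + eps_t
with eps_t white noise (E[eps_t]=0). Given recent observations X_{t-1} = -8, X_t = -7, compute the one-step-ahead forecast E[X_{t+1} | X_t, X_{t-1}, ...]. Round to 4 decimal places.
E[X_{t+1} \mid \mathcal F_t] = 6.1320

For an AR(p) model X_t = c + sum_i phi_i X_{t-i} + eps_t, the
one-step-ahead conditional mean is
  E[X_{t+1} | X_t, ...] = c + sum_i phi_i X_{t+1-i}.
Substitute known values:
  E[X_{t+1} | ...] = (-0.668) * (-7) + (-0.182) * (-8)
                   = 6.1320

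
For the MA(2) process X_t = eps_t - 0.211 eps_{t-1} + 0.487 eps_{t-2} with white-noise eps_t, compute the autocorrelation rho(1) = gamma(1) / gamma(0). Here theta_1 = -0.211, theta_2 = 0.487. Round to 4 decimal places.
\rho(1) = -0.2448

For an MA(q) process with theta_0 = 1, the autocovariance is
  gamma(k) = sigma^2 * sum_{i=0..q-k} theta_i * theta_{i+k},
and rho(k) = gamma(k) / gamma(0). Sigma^2 cancels.
  numerator   = (1)*(-0.211) + (-0.211)*(0.487) = -0.313757.
  denominator = (1)^2 + (-0.211)^2 + (0.487)^2 = 1.28169.
  rho(1) = -0.313757 / 1.28169 = -0.2448.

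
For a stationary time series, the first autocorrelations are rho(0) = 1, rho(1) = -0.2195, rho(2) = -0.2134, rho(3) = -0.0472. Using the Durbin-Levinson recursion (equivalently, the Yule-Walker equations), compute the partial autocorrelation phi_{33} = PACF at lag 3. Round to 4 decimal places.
\phi_{33} = -0.1901

The PACF at lag k is phi_{kk}, the last component of the solution
to the Yule-Walker system G_k phi = r_k where
  (G_k)_{ij} = rho(|i - j|), (r_k)_i = rho(i), i,j = 1..k.
Equivalently, Durbin-Levinson gives phi_{kk} iteratively:
  phi_{11} = rho(1)
  phi_{kk} = [rho(k) - sum_{j=1..k-1} phi_{k-1,j} rho(k-j)]
            / [1 - sum_{j=1..k-1} phi_{k-1,j} rho(j)],
  phi_{k,j} = phi_{k-1,j} - phi_{kk} phi_{k-1,k-j},  j = 1..k-1.
Step k = 1:
  phi_11 = rho(1) = -0.2195.
Step k = 2:
  phi_22 = [rho(2) - phi_11 rho(1)] / [1 - phi_11 rho(1)] = [-0.2134 - (-0.2195)(-0.2195)] / [1 - (-0.2195)(-0.2195)]
         = -0.26158025 / 0.95181975 = -0.274821.
  Update: phi_21 = phi_11 - phi_22 phi_11 = -0.2195 - (-0.274821)(-0.2195) = -0.279823.
Step k = 3:
  phi_33 = [rho(3) - phi_21 rho(2) - phi_22 rho(1)] / [1 - phi_21 rho(1) - phi_22 rho(2)]
    numerator   = -0.0472 - (-0.279823)(-0.2134) - (-0.274821)(-0.2195) = -0.16723754
    denominator = 1 - (-0.279823)(-0.2195) - (-0.274821)(-0.2134) = 0.87993195
  phi_33 = -0.16723754 / 0.87993195 = -0.1901.
Therefore phi_{33} = -0.1901.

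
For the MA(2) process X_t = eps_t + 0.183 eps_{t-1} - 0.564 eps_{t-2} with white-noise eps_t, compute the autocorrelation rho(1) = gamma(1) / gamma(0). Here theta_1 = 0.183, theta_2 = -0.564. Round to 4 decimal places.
\rho(1) = 0.0590

For an MA(q) process with theta_0 = 1, the autocovariance is
  gamma(k) = sigma^2 * sum_{i=0..q-k} theta_i * theta_{i+k},
and rho(k) = gamma(k) / gamma(0). Sigma^2 cancels.
  numerator   = (1)*(0.183) + (0.183)*(-0.564) = 0.079788.
  denominator = (1)^2 + (0.183)^2 + (-0.564)^2 = 1.351585.
  rho(1) = 0.079788 / 1.351585 = 0.0590.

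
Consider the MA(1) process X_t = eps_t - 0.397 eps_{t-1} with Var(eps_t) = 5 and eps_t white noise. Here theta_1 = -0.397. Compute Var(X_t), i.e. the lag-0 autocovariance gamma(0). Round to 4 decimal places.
\gamma(0) = 5.7880

For an MA(q) process X_t = eps_t + sum_i theta_i eps_{t-i} with
Var(eps_t) = sigma^2, the variance is
  gamma(0) = sigma^2 * (1 + sum_i theta_i^2).
  sum_i theta_i^2 = (-0.397)^2 = 0.157609.
  gamma(0) = 5 * (1 + 0.157609) = 5 * 1.157609 = 5.788045, which rounds to 5.7880.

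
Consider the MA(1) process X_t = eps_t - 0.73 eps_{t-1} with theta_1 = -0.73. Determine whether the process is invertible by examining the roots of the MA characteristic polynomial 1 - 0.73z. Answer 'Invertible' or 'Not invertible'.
\text{Invertible}

The MA(q) characteristic polynomial is P(z) = 1 - 0.73z.
Invertibility requires all roots to lie outside the unit circle, i.e. |z| > 1 for every root.
This is linear in z: 1 + (-0.73) z = 0  =>  z = -1/(-0.73) = 1.369863,  |z| = 1.369863.
Moduli of all roots: 1.3699.
All moduli strictly greater than 1? Yes.
Verdict: Invertible.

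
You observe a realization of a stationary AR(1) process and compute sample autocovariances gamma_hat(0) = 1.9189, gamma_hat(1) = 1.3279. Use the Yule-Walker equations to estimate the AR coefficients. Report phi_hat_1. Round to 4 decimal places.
\hat\phi_{1} = 0.6920

The Yule-Walker equations for an AR(p) process read, in matrix form,
  Gamma_p phi = r_p,   with   (Gamma_p)_{ij} = gamma(|i - j|),
                       (r_p)_i = gamma(i),   i,j = 1..p.
Substitute the sample gammas (Toeplitz matrix and right-hand side of size 1):
  Gamma_p = [[1.9189]]
  r_p     = [1.3279]
With p = 1 this is the single equation gamma(0) phi_1 = gamma(1):
  phi_hat_1 = gamma(1) / gamma(0) = 1.3279 / 1.9189 = 0.6920.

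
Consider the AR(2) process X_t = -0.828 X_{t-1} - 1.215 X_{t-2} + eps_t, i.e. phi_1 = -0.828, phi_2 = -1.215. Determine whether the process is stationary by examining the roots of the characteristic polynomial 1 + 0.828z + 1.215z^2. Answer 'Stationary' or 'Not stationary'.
\text{Not stationary}

The AR(p) characteristic polynomial is P(z) = 1 + 0.828z + 1.215z^2.
Stationarity requires all roots to lie outside the unit circle, i.e. |z| > 1 for every root.
Set 1 + (0.828) z + (1.215) z^2 = 0, i.e. a z^2 + b z + c = 0 with a = 1.215, b = 0.828, c = 1.
Discriminant D = b^2 - 4ac = (0.828)^2 - 4*(1.215)*1 = 0.685584 - (4.86) = -4.174416.
D < 0, so the roots are the complex-conjugate pair z = (-b +/- i sqrt(-D)) / (2a) = -0.3407 +/- 0.8408i.
For a conjugate pair |z|^2 = z * conj(z) = (product of roots) = c/a = 1/(1.215) = 0.823045, so |z| = sqrt(0.823045) = 0.9072 for both roots.
Moduli of all roots: 0.9072, 0.9072.
All moduli strictly greater than 1? No.
Verdict: Not stationary.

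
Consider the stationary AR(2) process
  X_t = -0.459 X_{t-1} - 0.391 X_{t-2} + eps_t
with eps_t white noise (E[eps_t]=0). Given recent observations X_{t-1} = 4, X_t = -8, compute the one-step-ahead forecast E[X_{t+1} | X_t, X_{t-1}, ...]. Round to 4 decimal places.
E[X_{t+1} \mid \mathcal F_t] = 2.1080

For an AR(p) model X_t = c + sum_i phi_i X_{t-i} + eps_t, the
one-step-ahead conditional mean is
  E[X_{t+1} | X_t, ...] = c + sum_i phi_i X_{t+1-i}.
Substitute known values:
  E[X_{t+1} | ...] = (-0.459) * (-8) + (-0.391) * (4)
                   = 2.1080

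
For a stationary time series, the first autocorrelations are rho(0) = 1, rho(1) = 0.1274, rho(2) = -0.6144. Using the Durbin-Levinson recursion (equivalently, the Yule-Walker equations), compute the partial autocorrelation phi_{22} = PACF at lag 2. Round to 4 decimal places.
\phi_{22} = -0.6410

The PACF at lag k is phi_{kk}, the last component of the solution
to the Yule-Walker system G_k phi = r_k where
  (G_k)_{ij} = rho(|i - j|), (r_k)_i = rho(i), i,j = 1..k.
Equivalently, Durbin-Levinson gives phi_{kk} iteratively:
  phi_{11} = rho(1)
  phi_{kk} = [rho(k) - sum_{j=1..k-1} phi_{k-1,j} rho(k-j)]
            / [1 - sum_{j=1..k-1} phi_{k-1,j} rho(j)],
  phi_{k,j} = phi_{k-1,j} - phi_{kk} phi_{k-1,k-j},  j = 1..k-1.
Step k = 1:
  phi_11 = rho(1) = 0.1274.
Step k = 2:
  phi_22 = [rho(2) - phi_11 rho(1)] / [1 - phi_11 rho(1)] = [-0.6144 - (0.1274)(0.1274)] / [1 - (0.1274)(0.1274)]
         = -0.63063076 / 0.98376924 = -0.641.
Therefore phi_{22} = -0.6410.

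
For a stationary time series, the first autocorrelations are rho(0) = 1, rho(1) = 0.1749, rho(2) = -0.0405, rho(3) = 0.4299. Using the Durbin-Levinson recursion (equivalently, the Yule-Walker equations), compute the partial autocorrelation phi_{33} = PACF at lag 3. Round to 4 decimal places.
\phi_{33} = 0.4671

The PACF at lag k is phi_{kk}, the last component of the solution
to the Yule-Walker system G_k phi = r_k where
  (G_k)_{ij} = rho(|i - j|), (r_k)_i = rho(i), i,j = 1..k.
Equivalently, Durbin-Levinson gives phi_{kk} iteratively:
  phi_{11} = rho(1)
  phi_{kk} = [rho(k) - sum_{j=1..k-1} phi_{k-1,j} rho(k-j)]
            / [1 - sum_{j=1..k-1} phi_{k-1,j} rho(j)],
  phi_{k,j} = phi_{k-1,j} - phi_{kk} phi_{k-1,k-j},  j = 1..k-1.
Step k = 1:
  phi_11 = rho(1) = 0.1749.
Step k = 2:
  phi_22 = [rho(2) - phi_11 rho(1)] / [1 - phi_11 rho(1)] = [-0.0405 - (0.1749)(0.1749)] / [1 - (0.1749)(0.1749)]
         = -0.07109001 / 0.96940999 = -0.073333.
  Update: phi_21 = phi_11 - phi_22 phi_11 = 0.1749 - (-0.073333)(0.1749) = 0.187726.
Step k = 3:
  phi_33 = [rho(3) - phi_21 rho(2) - phi_22 rho(1)] / [1 - phi_21 rho(1) - phi_22 rho(2)]
    numerator   = 0.4299 - (0.187726)(-0.0405) - (-0.073333)(0.1749) = 0.45032889
    denominator = 1 - (0.187726)(0.1749) - (-0.073333)(-0.0405) = 0.96419673
  phi_33 = 0.45032889 / 0.96419673 = 0.4671.
Therefore phi_{33} = 0.4671.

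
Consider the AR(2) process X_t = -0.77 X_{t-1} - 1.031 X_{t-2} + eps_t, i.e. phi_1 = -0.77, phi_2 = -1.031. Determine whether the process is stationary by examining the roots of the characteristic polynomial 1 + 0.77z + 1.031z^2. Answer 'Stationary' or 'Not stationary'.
\text{Not stationary}

The AR(p) characteristic polynomial is P(z) = 1 + 0.77z + 1.031z^2.
Stationarity requires all roots to lie outside the unit circle, i.e. |z| > 1 for every root.
Set 1 + (0.77) z + (1.031) z^2 = 0, i.e. a z^2 + b z + c = 0 with a = 1.031, b = 0.77, c = 1.
Discriminant D = b^2 - 4ac = (0.77)^2 - 4*(1.031)*1 = 0.5929 - (4.124) = -3.5311.
D < 0, so the roots are the complex-conjugate pair z = (-b +/- i sqrt(-D)) / (2a) = -0.3734 +/- 0.9113i.
For a conjugate pair |z|^2 = z * conj(z) = (product of roots) = c/a = 1/(1.031) = 0.969932, so |z| = sqrt(0.969932) = 0.9849 for both roots.
Moduli of all roots: 0.9849, 0.9849.
All moduli strictly greater than 1? No.
Verdict: Not stationary.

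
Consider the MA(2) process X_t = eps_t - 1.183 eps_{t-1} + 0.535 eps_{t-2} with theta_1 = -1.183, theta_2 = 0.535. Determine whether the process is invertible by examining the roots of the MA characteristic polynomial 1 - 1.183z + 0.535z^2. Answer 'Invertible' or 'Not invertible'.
\text{Invertible}

The MA(q) characteristic polynomial is P(z) = 1 - 1.183z + 0.535z^2.
Invertibility requires all roots to lie outside the unit circle, i.e. |z| > 1 for every root.
Set 1 + (-1.183) z + (0.535) z^2 = 0, i.e. a z^2 + b z + c = 0 with a = 0.535, b = -1.183, c = 1.
Discriminant D = b^2 - 4ac = (-1.183)^2 - 4*(0.535)*1 = 1.399489 - (2.14) = -0.740511.
D < 0, so the roots are the complex-conjugate pair z = (-b +/- i sqrt(-D)) / (2a) = 1.1056 +/- 0.8042i.
For a conjugate pair |z|^2 = z * conj(z) = (product of roots) = c/a = 1/(0.535) = 1.869159, so |z| = sqrt(1.869159) = 1.3672 for both roots.
Moduli of all roots: 1.3672, 1.3672.
All moduli strictly greater than 1? Yes.
Verdict: Invertible.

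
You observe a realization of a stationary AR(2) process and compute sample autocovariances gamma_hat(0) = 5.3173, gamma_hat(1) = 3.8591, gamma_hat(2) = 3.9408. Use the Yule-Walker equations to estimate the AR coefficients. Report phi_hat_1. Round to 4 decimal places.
\hat\phi_{1} = 0.3970

The Yule-Walker equations for an AR(p) process read, in matrix form,
  Gamma_p phi = r_p,   with   (Gamma_p)_{ij} = gamma(|i - j|),
                       (r_p)_i = gamma(i),   i,j = 1..p.
Substitute the sample gammas (Toeplitz matrix and right-hand side of size 2):
  Gamma_p = [[5.3173, 3.8591], [3.8591, 5.3173]]
  r_p     = [3.8591, 3.9408]
Written out:
  5.3173 phi_1 + 3.8591 phi_2 = 3.8591
  3.8591 phi_1 + 5.3173 phi_2 = 3.9408
Solve by Cramer's rule:
  det = gamma(0)^2 - gamma(1)^2 = (5.3173)^2 - (3.8591)^2 = 28.27367929 - 14.89265281 = 13.38102648
  phi_hat_1 = [gamma(1) gamma(0) - gamma(1) gamma(2)] / det = [(3.8591)(5.3173) - (3.8591)(3.9408)] / 13.38102648 = 5.31205115 / 13.38102648 = 0.397
  phi_hat_2 = [gamma(0) gamma(2) - gamma(1)^2] / det = [(5.3173)(3.9408) - (3.8591)^2] / 13.38102648 = 6.06176303 / 13.38102648 = 0.453
So phi_hat = [0.3970, 0.4530].
Therefore phi_hat_1 = 0.3970.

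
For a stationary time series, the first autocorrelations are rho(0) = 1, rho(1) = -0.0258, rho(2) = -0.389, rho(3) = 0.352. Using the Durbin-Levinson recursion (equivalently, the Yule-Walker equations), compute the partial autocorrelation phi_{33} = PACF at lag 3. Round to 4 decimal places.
\phi_{33} = 0.3871

The PACF at lag k is phi_{kk}, the last component of the solution
to the Yule-Walker system G_k phi = r_k where
  (G_k)_{ij} = rho(|i - j|), (r_k)_i = rho(i), i,j = 1..k.
Equivalently, Durbin-Levinson gives phi_{kk} iteratively:
  phi_{11} = rho(1)
  phi_{kk} = [rho(k) - sum_{j=1..k-1} phi_{k-1,j} rho(k-j)]
            / [1 - sum_{j=1..k-1} phi_{k-1,j} rho(j)],
  phi_{k,j} = phi_{k-1,j} - phi_{kk} phi_{k-1,k-j},  j = 1..k-1.
Step k = 1:
  phi_11 = rho(1) = -0.0258.
Step k = 2:
  phi_22 = [rho(2) - phi_11 rho(1)] / [1 - phi_11 rho(1)] = [-0.389 - (-0.0258)(-0.0258)] / [1 - (-0.0258)(-0.0258)]
         = -0.38966564 / 0.99933436 = -0.389925.
  Update: phi_21 = phi_11 - phi_22 phi_11 = -0.0258 - (-0.389925)(-0.0258) = -0.03586.
Step k = 3:
  phi_33 = [rho(3) - phi_21 rho(2) - phi_22 rho(1)] / [1 - phi_21 rho(1) - phi_22 rho(2)]
    numerator   = 0.352 - (-0.03586)(-0.389) - (-0.389925)(-0.0258) = 0.32799036
    denominator = 1 - (-0.03586)(-0.0258) - (-0.389925)(-0.389) = 0.84739391
  phi_33 = 0.32799036 / 0.84739391 = 0.3871.
Therefore phi_{33} = 0.3871.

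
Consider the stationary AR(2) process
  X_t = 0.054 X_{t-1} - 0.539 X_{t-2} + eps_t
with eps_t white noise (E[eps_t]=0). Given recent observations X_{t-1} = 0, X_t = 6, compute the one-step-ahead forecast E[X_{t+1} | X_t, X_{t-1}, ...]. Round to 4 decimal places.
E[X_{t+1} \mid \mathcal F_t] = 0.3240

For an AR(p) model X_t = c + sum_i phi_i X_{t-i} + eps_t, the
one-step-ahead conditional mean is
  E[X_{t+1} | X_t, ...] = c + sum_i phi_i X_{t+1-i}.
Substitute known values:
  E[X_{t+1} | ...] = (0.054) * (6) + (-0.539) * (0)
                   = 0.3240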